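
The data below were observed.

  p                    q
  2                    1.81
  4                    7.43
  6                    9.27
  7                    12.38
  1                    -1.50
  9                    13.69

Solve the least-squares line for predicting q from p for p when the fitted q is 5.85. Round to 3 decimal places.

n = 6, Σx = 29, Σy = 43.08, Σxy = 297.33, Σx² = 187
Sxx = Σx² − (Σx)²/n = 187 − 140.166667 = 46.833333
Sxy = Σxy − (Σx)(Σy)/n = 297.33 − 208.22 = 89.11
b = Sxy/Sxx = 89.11/46.833333 = 1.902705
a = ȳ − b·x̄ = 7.18 − 1.902705·4.833333 = -2.016406
Set a + b·x = 5.85: x = (5.85 − (-2.016406)) / 1.902705 = 4.134328

4.134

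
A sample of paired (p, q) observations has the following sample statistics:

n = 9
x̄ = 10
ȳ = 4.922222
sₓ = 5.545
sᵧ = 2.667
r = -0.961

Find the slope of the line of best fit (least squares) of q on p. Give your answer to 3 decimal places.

b = r · sᵧ/sₓ = -0.961 · 2.667/5.545 = -0.462216

-0.462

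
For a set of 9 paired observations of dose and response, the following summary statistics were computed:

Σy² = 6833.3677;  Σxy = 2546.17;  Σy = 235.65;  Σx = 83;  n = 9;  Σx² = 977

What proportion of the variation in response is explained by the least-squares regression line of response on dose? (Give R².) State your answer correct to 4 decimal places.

0.9913

Sxx = Σx² − (Σx)²/n = 977 − 765.444444 = 211.555556
Sxy = Σxy − (Σx)(Σy)/n = 2546.17 − 2173.216667 = 372.953333
Syy = Σy² − (Σy)²/n = 6833.3677 − 6170.1025 = 663.2652
R² = Sxy²/(Sxx·Syy) = (372.953333)²/(211.555556·663.2652) = 0.991282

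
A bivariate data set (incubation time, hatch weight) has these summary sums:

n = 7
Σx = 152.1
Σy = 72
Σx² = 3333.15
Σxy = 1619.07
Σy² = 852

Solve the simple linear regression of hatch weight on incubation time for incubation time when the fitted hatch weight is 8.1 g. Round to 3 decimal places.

20.599

Sxx = Σx² − (Σx)²/n = 3333.15 − 3304.915714 = 28.234286
Sxy = Σxy − (Σx)(Σy)/n = 1619.07 − 1564.457143 = 54.612857
b = Sxy/Sxx = 54.612857/28.234286 = 1.934274
a = ȳ − b·x̄ = 10.285714 − 1.934274·21.728571 = -31.743306
Set a + b·x = 8.1: x = (8.1 − (-31.743306)) / 1.934274 = 20.598580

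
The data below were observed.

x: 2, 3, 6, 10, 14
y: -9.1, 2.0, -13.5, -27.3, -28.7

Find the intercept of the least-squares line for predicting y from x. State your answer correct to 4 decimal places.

0.9060

n = 5, Σx = 35, Σy = -76.6, Σxy = -768, Σx² = 345
Sxx = Σx² − (Σx)²/n = 345 − 245 = 100
Sxy = Σxy − (Σx)(Σy)/n = -768 − (-536.2) = -231.8
b = Sxy/Sxx = -231.8/100 = -2.318
a = ȳ − b·x̄ = -15.32 − (-2.318)·7 = 0.906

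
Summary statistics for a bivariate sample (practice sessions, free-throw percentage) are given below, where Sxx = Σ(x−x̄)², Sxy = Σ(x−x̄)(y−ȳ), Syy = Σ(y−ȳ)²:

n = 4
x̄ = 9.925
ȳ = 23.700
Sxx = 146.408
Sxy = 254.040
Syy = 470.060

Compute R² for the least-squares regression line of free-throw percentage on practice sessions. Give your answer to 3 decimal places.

0.938

R² = Sxy²/(Sxx·Syy) = (254.04)²/(146.408·470.06) = 0.937748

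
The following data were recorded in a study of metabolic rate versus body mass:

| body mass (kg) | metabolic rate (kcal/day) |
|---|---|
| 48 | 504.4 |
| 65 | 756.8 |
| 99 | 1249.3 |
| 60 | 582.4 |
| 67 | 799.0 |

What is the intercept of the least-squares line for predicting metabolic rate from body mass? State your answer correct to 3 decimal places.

n = 5, Σx = 339, Σy = 3891.9, Σxy = 285560.9, Σx² = 24419
Sxx = Σx² − (Σx)²/n = 24419 − 22984.2 = 1434.8
Sxy = Σxy − (Σx)(Σy)/n = 285560.9 − 263870.82 = 21690.08
b = Sxy/Sxx = 21690.08/1434.8 = 15.117145
a = ȳ − b·x̄ = 778.38 − 15.117145·67.8 = -246.562448

-246.562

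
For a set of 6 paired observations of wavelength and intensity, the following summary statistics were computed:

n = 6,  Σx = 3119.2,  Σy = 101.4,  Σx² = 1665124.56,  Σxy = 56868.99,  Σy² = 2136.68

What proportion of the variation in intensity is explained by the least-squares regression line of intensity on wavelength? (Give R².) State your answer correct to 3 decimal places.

0.937

Sxx = Σx² − (Σx)²/n = 1665124.56 − 1621568.106667 = 43556.453333
Sxy = Σxy − (Σx)(Σy)/n = 56868.99 − 52714.48 = 4154.51
Syy = Σy² − (Σy)²/n = 2136.68 − 1713.66 = 423.02
R² = Sxy²/(Sxx·Syy) = (4154.51)²/(43556.453333·423.02) = 0.936755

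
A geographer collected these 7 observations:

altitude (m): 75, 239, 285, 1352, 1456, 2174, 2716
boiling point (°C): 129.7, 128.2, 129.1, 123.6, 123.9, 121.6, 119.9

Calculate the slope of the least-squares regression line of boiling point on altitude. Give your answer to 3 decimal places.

n = 7, Σx = 8297, Σy = 876, Σxy = 1014673.2, Σx² = 16194743
Sxx = Σx² − (Σx)²/n = 16194743 − 9834315.571429 = 6360427.428571
Sxy = Σxy − (Σx)(Σy)/n = 1014673.2 − 1038310.285714 = -23637.085714
b = Sxy/Sxx = -23637.085714/6360427.428571 = -0.003716

-0.004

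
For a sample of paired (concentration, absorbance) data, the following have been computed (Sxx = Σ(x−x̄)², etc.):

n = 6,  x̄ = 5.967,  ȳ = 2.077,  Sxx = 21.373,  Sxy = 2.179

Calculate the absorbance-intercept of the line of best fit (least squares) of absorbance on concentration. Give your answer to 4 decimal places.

b = Sxy/Sxx = 2.179/21.373 = 0.101951
a = ȳ − b·x̄ = 2.077 − 0.101951·5.967 = 1.468658

1.4687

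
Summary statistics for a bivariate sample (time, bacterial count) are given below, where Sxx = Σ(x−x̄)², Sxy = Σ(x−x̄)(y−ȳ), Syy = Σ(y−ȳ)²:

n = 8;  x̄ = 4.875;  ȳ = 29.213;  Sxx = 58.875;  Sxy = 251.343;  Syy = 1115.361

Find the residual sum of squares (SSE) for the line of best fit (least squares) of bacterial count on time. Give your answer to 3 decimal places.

42.354

b = Sxy/Sxx = 251.343/58.875 = 4.269096
SSE = Syy − b·Sxy = 1115.361 − 4.269096·251.343 = 42.353719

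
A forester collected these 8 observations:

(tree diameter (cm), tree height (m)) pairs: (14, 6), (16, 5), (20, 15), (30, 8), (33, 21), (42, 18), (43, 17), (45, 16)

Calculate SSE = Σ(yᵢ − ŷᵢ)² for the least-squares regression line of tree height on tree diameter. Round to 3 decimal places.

121.015

n = 8, Σx = 243, Σy = 106, Σxy = 3604, Σx² = 8479, Σy² = 1660
Sxx = Σx² − (Σx)²/n = 8479 − 7381.125 = 1097.875
Sxy = Σxy − (Σx)(Σy)/n = 3604 − 3219.75 = 384.25
Syy = Σy² − (Σy)²/n = 1660 − 1404.5 = 255.5
b = Sxy/Sxx = 384.25/1097.875 = 0.349994
SSE = Syy − b·Sxy = 255.5 − 0.349994·384.25 = 121.014687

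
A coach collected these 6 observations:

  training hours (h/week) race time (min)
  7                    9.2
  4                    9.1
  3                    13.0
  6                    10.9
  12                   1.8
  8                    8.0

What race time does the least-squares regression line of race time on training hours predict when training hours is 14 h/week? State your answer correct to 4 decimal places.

n = 6, Σx = 40, Σy = 52, Σxy = 290.8, Σx² = 318
Sxx = Σx² − (Σx)²/n = 318 − 266.666667 = 51.333333
Sxy = Σxy − (Σx)(Σy)/n = 290.8 − 346.666667 = -55.866667
b = Sxy/Sxx = -55.866667/51.333333 = -1.088312
a = ȳ − b·x̄ = 8.666667 − (-1.088312)·6.666667 = 15.922078
ŷ(14) = a + b·14 = 15.922078 + (-1.088312)·14 = 0.685714

0.6857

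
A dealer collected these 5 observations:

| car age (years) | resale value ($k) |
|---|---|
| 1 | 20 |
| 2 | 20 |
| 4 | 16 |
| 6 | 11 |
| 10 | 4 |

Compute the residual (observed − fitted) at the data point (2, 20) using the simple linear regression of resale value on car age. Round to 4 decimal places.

n = 5, Σx = 23, Σy = 71, Σxy = 230, Σx² = 157
Sxx = Σx² − (Σx)²/n = 157 − 105.8 = 51.2
Sxy = Σxy − (Σx)(Σy)/n = 230 − 326.6 = -96.6
b = Sxy/Sxx = -96.6/51.2 = -1.886719
a = ȳ − b·x̄ = 14.2 − (-1.886719)·4.6 = 22.878906
ŷ(2) = 22.878906 + (-1.886719)·2 = 19.105469
residual = y − ŷ = 20 − 19.105469 = 0.894531

0.8945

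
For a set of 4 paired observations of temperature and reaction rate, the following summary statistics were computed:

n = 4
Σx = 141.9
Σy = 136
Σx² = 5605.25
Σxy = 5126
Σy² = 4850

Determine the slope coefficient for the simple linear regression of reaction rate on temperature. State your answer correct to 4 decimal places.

0.5275

Sxx = Σx² − (Σx)²/n = 5605.25 − 5033.9025 = 571.3475
Sxy = Σxy − (Σx)(Σy)/n = 5126 − 4824.6 = 301.4
b = Sxy/Sxx = 301.4/571.3475 = 0.527525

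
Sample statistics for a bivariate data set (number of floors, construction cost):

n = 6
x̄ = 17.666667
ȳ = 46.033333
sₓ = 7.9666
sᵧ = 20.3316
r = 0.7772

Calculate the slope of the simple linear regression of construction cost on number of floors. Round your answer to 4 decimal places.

1.9835

b = r · sᵧ/sₓ = 0.7772 · 20.3316/7.9666 = 1.983496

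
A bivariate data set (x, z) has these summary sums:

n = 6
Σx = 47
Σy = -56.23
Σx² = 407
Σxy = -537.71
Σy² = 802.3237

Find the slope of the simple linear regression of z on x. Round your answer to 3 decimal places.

-2.504

Sxx = Σx² − (Σx)²/n = 407 − 368.166667 = 38.833333
Sxy = Σxy − (Σx)(Σy)/n = -537.71 − (-440.468333) = -97.241667
b = Sxy/Sxx = -97.241667/38.833333 = -2.504077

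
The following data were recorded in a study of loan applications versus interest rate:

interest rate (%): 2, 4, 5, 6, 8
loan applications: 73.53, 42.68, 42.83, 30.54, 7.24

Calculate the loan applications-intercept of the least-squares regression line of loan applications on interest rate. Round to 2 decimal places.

92.12

n = 5, Σx = 25, Σy = 196.82, Σxy = 773.09, Σx² = 145
Sxx = Σx² − (Σx)²/n = 145 − 125 = 20
Sxy = Σxy − (Σx)(Σy)/n = 773.09 − 984.1 = -211.01
b = Sxy/Sxx = -211.01/20 = -10.5505
a = ȳ − b·x̄ = 39.364 − (-10.5505)·5 = 92.1165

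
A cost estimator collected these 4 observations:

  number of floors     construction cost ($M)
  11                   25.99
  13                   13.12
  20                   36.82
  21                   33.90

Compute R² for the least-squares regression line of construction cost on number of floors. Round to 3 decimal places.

0.572

n = 4, Σx = 65, Σy = 109.83, Σxy = 1904.75, Σx² = 1131, Σy² = 3352.5369
Sxx = Σx² − (Σx)²/n = 1131 − 1056.25 = 74.75
Sxy = Σxy − (Σx)(Σy)/n = 1904.75 − 1784.7375 = 120.0125
Syy = Σy² − (Σy)²/n = 3352.5369 − 3015.657225 = 336.879675
R² = Sxy²/(Sxx·Syy) = (120.0125)²/(74.75·336.879675) = 0.571962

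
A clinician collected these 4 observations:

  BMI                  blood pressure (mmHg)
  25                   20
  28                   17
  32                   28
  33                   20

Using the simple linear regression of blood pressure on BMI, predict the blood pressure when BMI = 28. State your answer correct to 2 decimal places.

20.35

n = 4, Σx = 118, Σy = 85, Σxy = 2532, Σx² = 3522
Sxx = Σx² − (Σx)²/n = 3522 − 3481 = 41
Sxy = Σxy − (Σx)(Σy)/n = 2532 − 2507.5 = 24.5
b = Sxy/Sxx = 24.5/41 = 0.597561
a = ȳ − b·x̄ = 21.25 − 0.597561·29.5 = 3.621951
ŷ(28) = a + b·28 = 3.621951 + 0.597561·28 = 20.353659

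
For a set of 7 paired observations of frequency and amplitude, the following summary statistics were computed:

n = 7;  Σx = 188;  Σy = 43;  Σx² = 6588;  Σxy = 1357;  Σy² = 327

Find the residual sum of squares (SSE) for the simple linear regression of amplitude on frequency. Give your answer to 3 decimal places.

36.304

Sxx = Σx² − (Σx)²/n = 6588 − 5049.142857 = 1538.857143
Sxy = Σxy − (Σx)(Σy)/n = 1357 − 1154.857143 = 202.142857
Syy = Σy² − (Σy)²/n = 327 − 264.142857 = 62.857143
b = Sxy/Sxx = 202.142857/1538.857143 = 0.131359
SSE = Syy − b·Sxy = 62.857143 − 0.131359·202.142857 = 36.303843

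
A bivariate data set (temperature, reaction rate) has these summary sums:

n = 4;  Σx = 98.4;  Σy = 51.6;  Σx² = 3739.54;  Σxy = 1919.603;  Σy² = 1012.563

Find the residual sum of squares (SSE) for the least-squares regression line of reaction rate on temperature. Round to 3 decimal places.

26.341

Sxx = Σx² − (Σx)²/n = 3739.54 − 2420.64 = 1318.9
Sxy = Σxy − (Σx)(Σy)/n = 1919.603 − 1269.36 = 650.243
Syy = Σy² − (Σy)²/n = 1012.563 − 665.64 = 346.923
b = Sxy/Sxx = 650.243/1318.9 = 0.493019
SSE = Syy − b·Sxy = 346.923 − 0.493019·650.243 = 26.340728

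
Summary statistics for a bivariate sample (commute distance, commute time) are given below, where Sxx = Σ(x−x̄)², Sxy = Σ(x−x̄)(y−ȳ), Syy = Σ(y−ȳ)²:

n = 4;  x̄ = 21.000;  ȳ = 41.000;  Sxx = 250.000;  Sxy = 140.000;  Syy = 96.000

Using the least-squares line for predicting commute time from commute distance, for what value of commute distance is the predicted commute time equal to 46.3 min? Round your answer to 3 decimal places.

b = Sxy/Sxx = 140/250 = 0.56
a = ȳ − b·x̄ = 41 − 0.56·21 = 29.24
Set a + b·x = 46.3: x = (46.3 − 29.24) / 0.56 = 30.464286

30.464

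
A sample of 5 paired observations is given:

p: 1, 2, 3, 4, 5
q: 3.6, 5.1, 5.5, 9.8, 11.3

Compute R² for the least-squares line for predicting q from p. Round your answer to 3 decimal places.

0.924

n = 5, Σx = 15, Σy = 35.3, Σxy = 126, Σx² = 55, Σy² = 292.95
Sxx = Σx² − (Σx)²/n = 55 − 45 = 10
Sxy = Σxy − (Σx)(Σy)/n = 126 − 105.9 = 20.1
Syy = Σy² − (Σy)²/n = 292.95 − 249.218 = 43.732
R² = Sxy²/(Sxx·Syy) = (20.1)²/(10·43.732) = 0.923832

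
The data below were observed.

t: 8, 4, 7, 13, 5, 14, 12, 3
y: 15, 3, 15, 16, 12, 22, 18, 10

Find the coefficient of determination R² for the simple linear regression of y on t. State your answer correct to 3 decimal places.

0.709

n = 8, Σx = 66, Σy = 111, Σxy = 1059, Σx² = 672, Σy² = 1767
Sxx = Σx² − (Σx)²/n = 672 − 544.5 = 127.5
Sxy = Σxy − (Σx)(Σy)/n = 1059 − 915.75 = 143.25
Syy = Σy² − (Σy)²/n = 1767 − 1540.125 = 226.875
R² = Sxy²/(Sxx·Syy) = (143.25)²/(127.5·226.875) = 0.709402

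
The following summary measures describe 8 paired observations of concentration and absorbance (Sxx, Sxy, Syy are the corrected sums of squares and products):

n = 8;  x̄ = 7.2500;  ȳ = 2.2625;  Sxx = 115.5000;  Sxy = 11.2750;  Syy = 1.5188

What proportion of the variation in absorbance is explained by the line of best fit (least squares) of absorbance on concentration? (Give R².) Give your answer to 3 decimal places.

0.725

R² = Sxy²/(Sxx·Syy) = (11.275)²/(115.5·1.5188) = 0.724687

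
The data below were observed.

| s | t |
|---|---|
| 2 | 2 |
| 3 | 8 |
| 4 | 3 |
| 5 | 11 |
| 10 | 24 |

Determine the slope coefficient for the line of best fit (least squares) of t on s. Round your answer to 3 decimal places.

2.696

n = 5, Σx = 24, Σy = 48, Σxy = 335, Σx² = 154
Sxx = Σx² − (Σx)²/n = 154 − 115.2 = 38.8
Sxy = Σxy − (Σx)(Σy)/n = 335 − 230.4 = 104.6
b = Sxy/Sxx = 104.6/38.8 = 2.695876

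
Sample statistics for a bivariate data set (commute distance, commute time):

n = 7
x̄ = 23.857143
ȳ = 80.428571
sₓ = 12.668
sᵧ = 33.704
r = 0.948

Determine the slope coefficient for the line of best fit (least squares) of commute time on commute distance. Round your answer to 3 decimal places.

b = r · sᵧ/sₓ = 0.948 · 33.704/12.668 = 2.522213

2.522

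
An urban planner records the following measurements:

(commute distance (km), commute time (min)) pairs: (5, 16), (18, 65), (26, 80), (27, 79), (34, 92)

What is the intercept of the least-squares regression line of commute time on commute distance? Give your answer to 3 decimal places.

8.616

n = 5, Σx = 110, Σy = 332, Σxy = 8591, Σx² = 2910
Sxx = Σx² − (Σx)²/n = 2910 − 2420 = 490
Sxy = Σxy − (Σx)(Σy)/n = 8591 − 7304 = 1287
b = Sxy/Sxx = 1287/490 = 2.626531
a = ȳ − b·x̄ = 66.4 − 2.626531·22 = 8.616327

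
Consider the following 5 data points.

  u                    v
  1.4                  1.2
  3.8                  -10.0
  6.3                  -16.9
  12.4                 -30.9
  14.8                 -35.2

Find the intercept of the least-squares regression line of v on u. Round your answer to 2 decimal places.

n = 5, Σx = 38.7, Σy = -91.8, Σxy = -1046.91, Σx² = 428.89
Sxx = Σx² − (Σx)²/n = 428.89 − 299.538 = 129.352
Sxy = Σxy − (Σx)(Σy)/n = -1046.91 − (-710.532) = -336.378
b = Sxy/Sxx = -336.378/129.352 = -2.600485
a = ȳ − b·x̄ = -18.36 − (-2.600485)·7.74 = 1.767758

1.77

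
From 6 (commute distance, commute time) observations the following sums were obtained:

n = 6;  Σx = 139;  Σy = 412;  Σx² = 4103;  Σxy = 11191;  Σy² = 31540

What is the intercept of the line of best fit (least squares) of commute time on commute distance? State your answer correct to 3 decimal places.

Sxx = Σx² − (Σx)²/n = 4103 − 3220.166667 = 882.833333
Sxy = Σxy − (Σx)(Σy)/n = 11191 − 9544.666667 = 1646.333333
b = Sxy/Sxx = 1646.333333/882.833333 = 1.864829
a = ȳ − b·x̄ = 68.666667 − 1.864829·23.166667 = 25.464791

25.465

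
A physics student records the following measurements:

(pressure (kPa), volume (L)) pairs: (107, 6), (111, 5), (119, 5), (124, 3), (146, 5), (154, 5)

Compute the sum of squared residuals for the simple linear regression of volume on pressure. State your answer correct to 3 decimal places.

4.723

n = 6, Σx = 761, Σy = 29, Σxy = 3664, Σx² = 98339, Σy² = 145
Sxx = Σx² − (Σx)²/n = 98339 − 96520.166667 = 1818.833333
Sxy = Σxy − (Σx)(Σy)/n = 3664 − 3678.166667 = -14.166667
Syy = Σy² − (Σy)²/n = 145 − 140.166667 = 4.833333
b = Sxy/Sxx = -14.166667/1818.833333 = -0.007789
SSE = Syy − b·Sxy = 4.833333 − (-0.007789)·(-14.166667) = 4.722991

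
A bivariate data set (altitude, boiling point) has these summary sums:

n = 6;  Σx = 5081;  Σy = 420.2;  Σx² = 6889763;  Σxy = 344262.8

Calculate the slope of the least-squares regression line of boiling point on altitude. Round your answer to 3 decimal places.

Sxx = Σx² − (Σx)²/n = 6889763 − 4302760.166667 = 2587002.833333
Sxy = Σxy − (Σx)(Σy)/n = 344262.8 − 355839.366667 = -11576.566667
b = Sxy/Sxx = -11576.566667/2587002.833333 = -0.004475

-0.004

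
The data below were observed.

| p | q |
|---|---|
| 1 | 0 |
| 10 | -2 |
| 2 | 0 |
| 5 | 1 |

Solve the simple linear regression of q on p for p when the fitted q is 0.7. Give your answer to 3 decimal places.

0.067

n = 4, Σx = 18, Σy = -1, Σxy = -15, Σx² = 130
Sxx = Σx² − (Σx)²/n = 130 − 81 = 49
Sxy = Σxy − (Σx)(Σy)/n = -15 − (-4.5) = -10.5
b = Sxy/Sxx = -10.5/49 = -0.214286
a = ȳ − b·x̄ = -0.25 − (-0.214286)·4.5 = 0.714286
Set a + b·x = 0.7: x = (0.7 − 0.714286) / (-0.214286) = 0.066667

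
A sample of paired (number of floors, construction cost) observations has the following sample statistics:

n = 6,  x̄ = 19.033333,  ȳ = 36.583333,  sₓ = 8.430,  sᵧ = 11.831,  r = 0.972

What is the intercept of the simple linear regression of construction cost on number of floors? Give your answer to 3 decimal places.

10.619

b = r · sᵧ/sₓ = 0.972 · 11.831/8.43 = 1.364144
a = ȳ − b·x̄ = 36.583333 − 1.364144·19.033333 = 10.619130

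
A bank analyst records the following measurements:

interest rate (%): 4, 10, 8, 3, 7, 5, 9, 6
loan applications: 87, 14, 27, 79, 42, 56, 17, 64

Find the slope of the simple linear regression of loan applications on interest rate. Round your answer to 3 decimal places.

n = 8, Σx = 52, Σy = 386, Σxy = 2052, Σx² = 380
Sxx = Σx² − (Σx)²/n = 380 − 338 = 42
Sxy = Σxy − (Σx)(Σy)/n = 2052 − 2509 = -457
b = Sxy/Sxx = -457/42 = -10.880952

-10.881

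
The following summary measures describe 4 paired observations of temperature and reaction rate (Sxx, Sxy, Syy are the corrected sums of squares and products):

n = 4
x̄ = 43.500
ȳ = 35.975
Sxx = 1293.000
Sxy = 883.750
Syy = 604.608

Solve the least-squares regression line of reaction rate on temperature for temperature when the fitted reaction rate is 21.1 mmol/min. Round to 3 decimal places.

21.737

b = Sxy/Sxx = 883.75/1293 = 0.683488
a = ȳ − b·x̄ = 35.975 − 0.683488·43.5 = 6.243271
Set a + b·x = 21.1: x = (21.1 − 6.243271) / 0.683488 = 21.736634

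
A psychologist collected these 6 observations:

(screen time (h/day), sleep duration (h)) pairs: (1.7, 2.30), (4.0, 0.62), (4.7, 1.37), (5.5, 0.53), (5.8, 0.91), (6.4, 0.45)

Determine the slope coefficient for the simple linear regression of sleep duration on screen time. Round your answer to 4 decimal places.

-0.3543

n = 6, Σx = 28.1, Σy = 6.18, Σxy = 23.902, Σx² = 145.83
Sxx = Σx² − (Σx)²/n = 145.83 − 131.601667 = 14.228333
Sxy = Σxy − (Σx)(Σy)/n = 23.902 − 28.943 = -5.041
b = Sxy/Sxx = -5.041/14.228333 = -0.354293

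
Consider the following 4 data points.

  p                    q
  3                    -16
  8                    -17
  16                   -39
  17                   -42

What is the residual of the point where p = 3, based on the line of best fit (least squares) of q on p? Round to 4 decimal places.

-3.5000

n = 4, Σx = 44, Σy = -114, Σxy = -1522, Σx² = 618
Sxx = Σx² − (Σx)²/n = 618 − 484 = 134
Sxy = Σxy − (Σx)(Σy)/n = -1522 − (-1254) = -268
b = Sxy/Sxx = -268/134 = -2
a = ȳ − b·x̄ = -28.5 − (-2)·11 = -6.5
ŷ(3) = -6.5 + (-2)·3 = -12.5
residual = y − ŷ = -16 − (-12.5) = -3.5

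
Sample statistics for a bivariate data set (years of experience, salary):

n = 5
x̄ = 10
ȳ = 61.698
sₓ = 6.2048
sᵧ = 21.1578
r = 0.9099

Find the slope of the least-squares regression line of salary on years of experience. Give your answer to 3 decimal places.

b = r · sᵧ/sₓ = 0.9099 · 21.1578/6.2048 = 3.102676

3.103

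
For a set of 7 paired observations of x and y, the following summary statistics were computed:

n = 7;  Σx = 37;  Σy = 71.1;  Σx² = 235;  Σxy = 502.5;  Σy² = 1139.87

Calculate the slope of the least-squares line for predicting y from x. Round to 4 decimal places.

3.2130

Sxx = Σx² − (Σx)²/n = 235 − 195.571429 = 39.428571
Sxy = Σxy − (Σx)(Σy)/n = 502.5 − 375.814286 = 126.685714
b = Sxy/Sxx = 126.685714/39.428571 = 3.213043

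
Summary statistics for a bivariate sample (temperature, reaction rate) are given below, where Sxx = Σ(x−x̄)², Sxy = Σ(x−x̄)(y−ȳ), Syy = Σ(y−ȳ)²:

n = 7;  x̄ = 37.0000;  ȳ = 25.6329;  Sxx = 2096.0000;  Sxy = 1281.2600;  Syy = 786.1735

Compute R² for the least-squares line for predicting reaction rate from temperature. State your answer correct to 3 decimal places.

0.996

R² = Sxy²/(Sxx·Syy) = (1281.26)²/(2096·786.1735) = 0.996242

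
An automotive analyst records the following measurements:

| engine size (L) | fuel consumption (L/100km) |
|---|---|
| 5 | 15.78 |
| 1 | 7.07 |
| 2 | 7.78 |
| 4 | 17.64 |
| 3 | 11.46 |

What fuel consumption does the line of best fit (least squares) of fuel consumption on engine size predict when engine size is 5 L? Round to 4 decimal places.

n = 5, Σx = 15, Σy = 59.73, Σxy = 206.47, Σx² = 55
Sxx = Σx² − (Σx)²/n = 55 − 45 = 10
Sxy = Σxy − (Σx)(Σy)/n = 206.47 − 179.19 = 27.28
b = Sxy/Sxx = 27.28/10 = 2.728
a = ȳ − b·x̄ = 11.946 − 2.728·3 = 3.762
ŷ(5) = a + b·5 = 3.762 + 2.728·5 = 17.402

17.4020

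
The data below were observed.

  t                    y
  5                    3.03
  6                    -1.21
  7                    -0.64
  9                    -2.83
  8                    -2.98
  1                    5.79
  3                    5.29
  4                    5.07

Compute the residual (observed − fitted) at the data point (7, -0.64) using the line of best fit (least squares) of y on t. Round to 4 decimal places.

n = 8, Σx = 43, Σy = 11.52, Σxy = -3.96, Σx² = 281
Sxx = Σx² − (Σx)²/n = 281 − 231.125 = 49.875
Sxy = Σxy − (Σx)(Σy)/n = -3.96 − 61.92 = -65.88
b = Sxy/Sxx = -65.88/49.875 = -1.320902
a = ȳ − b·x̄ = 1.44 − (-1.320902)·5.375 = 8.539850
ŷ(7) = 8.539850 + (-1.320902)·7 = -0.706466
residual = y − ŷ = -0.64 − (-0.706466) = 0.066466

0.0665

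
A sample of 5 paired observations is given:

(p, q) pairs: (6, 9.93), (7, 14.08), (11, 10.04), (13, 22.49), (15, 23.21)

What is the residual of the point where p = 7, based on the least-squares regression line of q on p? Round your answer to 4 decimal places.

n = 5, Σx = 52, Σy = 79.75, Σxy = 909.1, Σx² = 600
Sxx = Σx² − (Σx)²/n = 600 − 540.8 = 59.2
Sxy = Σxy − (Σx)(Σy)/n = 909.1 − 829.4 = 79.7
b = Sxy/Sxx = 79.7/59.2 = 1.346284
a = ȳ − b·x̄ = 15.95 − 1.346284·10.4 = 1.948649
ŷ(7) = 1.948649 + 1.346284·7 = 11.372635
residual = y − ŷ = 14.08 − 11.372635 = 2.707365

2.7074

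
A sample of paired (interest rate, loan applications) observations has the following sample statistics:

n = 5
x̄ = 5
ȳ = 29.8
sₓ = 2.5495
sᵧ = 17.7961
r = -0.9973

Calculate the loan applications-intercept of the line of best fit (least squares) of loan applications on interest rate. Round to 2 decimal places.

b = r · sᵧ/sₓ = -0.9973 · 17.7961/2.5495 = -6.961385
a = ȳ − b·x̄ = 29.8 − (-6.961385)·5 = 64.606924

64.61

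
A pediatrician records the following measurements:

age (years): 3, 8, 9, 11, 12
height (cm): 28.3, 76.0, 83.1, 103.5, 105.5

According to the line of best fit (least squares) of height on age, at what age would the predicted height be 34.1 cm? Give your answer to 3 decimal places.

n = 5, Σx = 43, Σy = 396.4, Σxy = 3845.3, Σx² = 419
Sxx = Σx² − (Σx)²/n = 419 − 369.8 = 49.2
Sxy = Σxy − (Σx)(Σy)/n = 3845.3 − 3409.04 = 436.26
b = Sxy/Sxx = 436.26/49.2 = 8.867073
a = ȳ − b·x̄ = 79.28 − 8.867073·8.6 = 3.023171
Set a + b·x = 34.1: x = (34.1 − 3.023171) / 8.867073 = 3.504745

3.505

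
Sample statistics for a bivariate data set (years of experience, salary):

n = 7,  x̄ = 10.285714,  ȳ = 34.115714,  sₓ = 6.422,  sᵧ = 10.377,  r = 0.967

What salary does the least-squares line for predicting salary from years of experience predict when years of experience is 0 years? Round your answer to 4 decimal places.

18.0440

b = r · sᵧ/sₓ = 0.967 · 10.377/6.422 = 1.562529
a = ȳ − b·x̄ = 34.115714 − 1.562529·10.285714 = 18.043991
ŷ(0) = a + b·0 = 18.043991 + 1.562529·0 = 18.043991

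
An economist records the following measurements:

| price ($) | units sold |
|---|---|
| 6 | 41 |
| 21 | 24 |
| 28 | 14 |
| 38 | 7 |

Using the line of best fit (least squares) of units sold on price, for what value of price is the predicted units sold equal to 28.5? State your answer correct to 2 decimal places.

16.83

n = 4, Σx = 93, Σy = 86, Σxy = 1408, Σx² = 2705
Sxx = Σx² − (Σx)²/n = 2705 − 2162.25 = 542.75
Sxy = Σxy − (Σx)(Σy)/n = 1408 − 1999.5 = -591.5
b = Sxy/Sxx = -591.5/542.75 = -1.089820
a = ȳ − b·x̄ = 21.5 − (-1.089820)·23.25 = 46.838323
Set a + b·x = 28.5: x = (28.5 − 46.838323) / (-1.089820) = 16.826923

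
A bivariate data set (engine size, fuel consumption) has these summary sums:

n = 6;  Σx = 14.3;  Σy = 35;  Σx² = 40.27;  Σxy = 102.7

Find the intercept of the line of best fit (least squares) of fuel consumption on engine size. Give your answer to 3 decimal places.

-1.593

Sxx = Σx² − (Σx)²/n = 40.27 − 34.081667 = 6.188333
Sxy = Σxy − (Σx)(Σy)/n = 102.7 − 83.416667 = 19.283333
b = Sxy/Sxx = 19.283333/6.188333 = 3.116079
a = ȳ − b·x̄ = 5.833333 − 3.116079·2.383333 = -1.593321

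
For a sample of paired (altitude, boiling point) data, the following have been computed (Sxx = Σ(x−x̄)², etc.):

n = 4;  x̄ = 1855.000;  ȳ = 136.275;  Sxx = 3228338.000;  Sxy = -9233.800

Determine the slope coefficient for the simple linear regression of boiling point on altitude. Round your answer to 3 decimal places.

b = Sxy/Sxx = -9233.8/3228338 = -0.002860

-0.003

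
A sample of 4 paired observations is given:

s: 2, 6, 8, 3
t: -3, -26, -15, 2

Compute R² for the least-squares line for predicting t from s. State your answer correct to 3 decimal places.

0.544

n = 4, Σx = 19, Σy = -42, Σxy = -276, Σx² = 113, Σy² = 914
Sxx = Σx² − (Σx)²/n = 113 − 90.25 = 22.75
Sxy = Σxy − (Σx)(Σy)/n = -276 − (-199.5) = -76.5
Syy = Σy² − (Σy)²/n = 914 − 441 = 473
R² = Sxy²/(Sxx·Syy) = (-76.5)²/(22.75·473) = 0.543851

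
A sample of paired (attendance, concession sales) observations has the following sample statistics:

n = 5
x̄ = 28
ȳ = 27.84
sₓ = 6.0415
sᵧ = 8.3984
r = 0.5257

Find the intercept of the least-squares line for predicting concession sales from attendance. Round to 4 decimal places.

7.3780

b = r · sᵧ/sₓ = 0.5257 · 8.3984/6.0415 = 0.730785
a = ȳ − b·x̄ = 27.84 − 0.730785·28 = 7.378014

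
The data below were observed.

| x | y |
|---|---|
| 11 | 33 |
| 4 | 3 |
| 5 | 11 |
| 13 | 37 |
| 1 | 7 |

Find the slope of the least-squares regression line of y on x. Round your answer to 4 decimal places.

n = 5, Σx = 34, Σy = 91, Σxy = 918, Σx² = 332
Sxx = Σx² − (Σx)²/n = 332 − 231.2 = 100.8
Sxy = Σxy − (Σx)(Σy)/n = 918 − 618.8 = 299.2
b = Sxy/Sxx = 299.2/100.8 = 2.968254

2.9683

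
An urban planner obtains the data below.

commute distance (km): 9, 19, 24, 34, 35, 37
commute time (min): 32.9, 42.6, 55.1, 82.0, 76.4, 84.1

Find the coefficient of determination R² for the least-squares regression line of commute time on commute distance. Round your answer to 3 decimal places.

0.963

n = 6, Σx = 158, Σy = 373.1, Σxy = 11001.6, Σx² = 4768, Σy² = 25566.95
Sxx = Σx² − (Σx)²/n = 4768 − 4160.666667 = 607.333333
Sxy = Σxy − (Σx)(Σy)/n = 11001.6 − 9824.966667 = 1176.633333
Syy = Σy² − (Σy)²/n = 25566.95 − 23200.601667 = 2366.348333
R² = Sxy²/(Sxx·Syy) = (1176.633333)²/(607.333333·2366.348333) = 0.963333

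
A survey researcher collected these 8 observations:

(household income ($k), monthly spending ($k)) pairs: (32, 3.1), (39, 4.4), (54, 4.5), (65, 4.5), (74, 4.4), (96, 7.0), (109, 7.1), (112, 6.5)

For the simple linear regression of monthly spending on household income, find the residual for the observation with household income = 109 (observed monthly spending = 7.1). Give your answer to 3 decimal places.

0.306

n = 8, Σx = 581, Σy = 41.5, Σxy = 3305.8, Σx² = 48803
Sxx = Σx² − (Σx)²/n = 48803 − 42195.125 = 6607.875
Sxy = Σxy − (Σx)(Σy)/n = 3305.8 − 3013.9375 = 291.8625
b = Sxy/Sxx = 291.8625/6607.875 = 0.044169
a = ȳ − b·x̄ = 5.1875 − 0.044169·72.625 = 1.979734
ŷ(109) = 1.979734 + 0.044169·109 = 6.794143
residual = y − ŷ = 7.1 − 6.794143 = 0.305857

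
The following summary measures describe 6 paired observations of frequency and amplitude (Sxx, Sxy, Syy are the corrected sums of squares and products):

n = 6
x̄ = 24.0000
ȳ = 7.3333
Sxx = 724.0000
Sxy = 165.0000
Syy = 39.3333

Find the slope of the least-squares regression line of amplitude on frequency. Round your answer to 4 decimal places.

b = Sxy/Sxx = 165/724 = 0.227901

0.2279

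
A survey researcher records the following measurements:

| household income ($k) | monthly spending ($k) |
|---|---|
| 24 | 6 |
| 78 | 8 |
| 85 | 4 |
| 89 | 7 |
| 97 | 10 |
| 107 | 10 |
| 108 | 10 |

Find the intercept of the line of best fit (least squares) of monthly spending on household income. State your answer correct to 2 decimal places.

n = 7, Σx = 588, Σy = 55, Σxy = 4851, Σx² = 54328
Sxx = Σx² − (Σx)²/n = 54328 − 49392 = 4936
Sxy = Σxy − (Σx)(Σy)/n = 4851 − 4620 = 231
b = Sxy/Sxx = 231/4936 = 0.046799
a = ȳ − b·x̄ = 7.857143 − 0.046799·84 = 3.926025

3.93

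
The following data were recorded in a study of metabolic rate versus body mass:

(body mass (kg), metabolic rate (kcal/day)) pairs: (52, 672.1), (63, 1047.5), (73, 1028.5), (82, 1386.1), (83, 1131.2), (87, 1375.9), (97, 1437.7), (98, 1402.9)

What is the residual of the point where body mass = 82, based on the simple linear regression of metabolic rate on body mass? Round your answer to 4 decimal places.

160.4888

n = 8, Σx = 635, Σy = 9481.9, Σxy = 780216.4, Σx² = 52197
Sxx = Σx² − (Σx)²/n = 52197 − 50403.125 = 1793.875
Sxy = Σxy − (Σx)(Σy)/n = 780216.4 − 752625.8125 = 27590.5875
b = Sxy/Sxx = 27590.5875/1793.875 = 15.380440
a = ȳ − b·x̄ = 1185.2375 − 15.380440·79.375 = -35.584956
ŷ(82) = -35.584956 + 15.380440·82 = 1225.611156
residual = y − ŷ = 1386.1 − 1225.611156 = 160.488844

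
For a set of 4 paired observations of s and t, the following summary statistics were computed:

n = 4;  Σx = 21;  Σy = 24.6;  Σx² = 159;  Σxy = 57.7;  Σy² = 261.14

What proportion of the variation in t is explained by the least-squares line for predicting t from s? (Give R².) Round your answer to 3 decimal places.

0.953

Sxx = Σx² − (Σx)²/n = 159 − 110.25 = 48.75
Sxy = Σxy − (Σx)(Σy)/n = 57.7 − 129.15 = -71.45
Syy = Σy² − (Σy)²/n = 261.14 − 151.29 = 109.85
R² = Sxy²/(Sxx·Syy) = (-71.45)²/(48.75·109.85) = 0.953300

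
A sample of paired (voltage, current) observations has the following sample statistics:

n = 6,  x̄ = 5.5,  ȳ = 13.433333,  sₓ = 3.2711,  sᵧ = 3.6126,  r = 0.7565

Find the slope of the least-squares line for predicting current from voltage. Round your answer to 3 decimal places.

b = r · sᵧ/sₓ = 0.7565 · 3.6126/3.2711 = 0.835478

0.835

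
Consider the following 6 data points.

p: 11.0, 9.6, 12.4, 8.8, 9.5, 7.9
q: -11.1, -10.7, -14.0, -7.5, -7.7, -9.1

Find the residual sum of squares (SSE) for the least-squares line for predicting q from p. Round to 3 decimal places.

n = 6, Σx = 59.2, Σy = -60.1, Σxy = -609.46, Σx² = 597.02, Σy² = 632.05
Sxx = Σx² − (Σx)²/n = 597.02 − 584.106667 = 12.913333
Sxy = Σxy − (Σx)(Σy)/n = -609.46 − (-592.986667) = -16.473333
Syy = Σy² − (Σy)²/n = 632.05 − 602.001667 = 30.048333
b = Sxy/Sxx = -16.473333/12.913333 = -1.275684
SSE = Syy − b·Sxy = 30.048333 − (-1.275684)·(-16.473333) = 9.033565

9.034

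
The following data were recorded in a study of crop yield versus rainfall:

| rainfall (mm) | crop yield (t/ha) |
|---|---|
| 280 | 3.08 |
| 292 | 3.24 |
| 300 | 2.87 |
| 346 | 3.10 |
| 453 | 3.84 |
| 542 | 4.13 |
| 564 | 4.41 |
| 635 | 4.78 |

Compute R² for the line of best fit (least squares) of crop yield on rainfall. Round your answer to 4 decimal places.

n = 8, Σx = 3412, Σy = 29.45, Σxy = 13242.6, Σx² = 1593674, Σy² = 111.9299
Sxx = Σx² − (Σx)²/n = 1593674 − 1455218 = 138456
Sxy = Σxy − (Σx)(Σy)/n = 13242.6 − 12560.425 = 682.175
Syy = Σy² − (Σy)²/n = 111.9299 − 108.412813 = 3.517088
R² = Sxy²/(Sxx·Syy) = (682.175)²/(138456·3.517088) = 0.955645

0.9556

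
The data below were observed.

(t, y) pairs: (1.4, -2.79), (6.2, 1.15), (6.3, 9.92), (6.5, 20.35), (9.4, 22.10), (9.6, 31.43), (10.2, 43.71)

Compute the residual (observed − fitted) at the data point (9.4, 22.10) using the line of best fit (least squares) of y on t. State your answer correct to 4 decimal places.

n = 7, Σx = 49.6, Σy = 125.87, Σxy = 1153.305, Σx² = 406.9
Sxx = Σx² − (Σx)²/n = 406.9 − 351.451429 = 55.448571
Sxy = Σxy − (Σx)(Σy)/n = 1153.305 − 891.878857 = 261.426143
b = Sxy/Sxx = 261.426143/55.448571 = 4.714750
a = ȳ − b·x̄ = 17.981429 − 4.714750·7.085714 = -15.425942
ŷ(9.4) = -15.425942 + 4.714750·9.4 = 28.892707
residual = y − ŷ = 22.10 − 28.892707 = -6.792707

-6.7927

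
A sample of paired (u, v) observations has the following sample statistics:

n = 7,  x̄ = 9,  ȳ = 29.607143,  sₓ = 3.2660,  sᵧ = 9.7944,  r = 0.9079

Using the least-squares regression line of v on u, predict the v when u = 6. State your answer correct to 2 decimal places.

21.44

b = r · sᵧ/sₓ = 0.9079 · 9.7944/3.266 = 2.722699
a = ȳ − b·x̄ = 29.607143 − 2.722699·9 = 5.102850
ŷ(6) = a + b·6 = 5.102850 + 2.722699·6 = 21.439045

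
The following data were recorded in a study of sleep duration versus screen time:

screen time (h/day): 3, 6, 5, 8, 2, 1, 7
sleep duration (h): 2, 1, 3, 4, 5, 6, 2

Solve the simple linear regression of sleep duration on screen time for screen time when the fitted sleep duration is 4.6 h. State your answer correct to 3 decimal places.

n = 7, Σx = 32, Σy = 23, Σxy = 89, Σx² = 188
Sxx = Σx² − (Σx)²/n = 188 − 146.285714 = 41.714286
Sxy = Σxy − (Σx)(Σy)/n = 89 − 105.142857 = -16.142857
b = Sxy/Sxx = -16.142857/41.714286 = -0.386986
a = ȳ − b·x̄ = 3.285714 − (-0.386986)·4.571429 = 5.054795
Set a + b·x = 4.6: x = (4.6 − 5.054795) / (-0.386986) = 1.175221

1.175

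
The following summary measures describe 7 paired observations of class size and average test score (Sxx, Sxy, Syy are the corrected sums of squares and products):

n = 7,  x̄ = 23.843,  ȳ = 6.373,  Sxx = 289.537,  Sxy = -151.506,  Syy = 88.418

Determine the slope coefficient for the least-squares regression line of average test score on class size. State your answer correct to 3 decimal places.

-0.523

b = Sxy/Sxx = -151.506/289.537 = -0.523270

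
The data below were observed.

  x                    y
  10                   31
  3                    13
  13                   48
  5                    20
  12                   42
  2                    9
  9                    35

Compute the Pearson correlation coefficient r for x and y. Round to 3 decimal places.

n = 7, Σx = 54, Σy = 198, Σxy = 1910, Σx² = 532, Σy² = 6904
Sxx = Σx² − (Σx)²/n = 532 − 416.571429 = 115.428571
Sxy = Σxy − (Σx)(Σy)/n = 1910 − 1527.428571 = 382.571429
Syy = Σy² − (Σy)²/n = 6904 − 5600.571429 = 1303.428571
r = Sxy/√(Sxx·Syy) = 382.571429/√(150452.897959) = 382.571429/387.882583 = 0.986307

0.986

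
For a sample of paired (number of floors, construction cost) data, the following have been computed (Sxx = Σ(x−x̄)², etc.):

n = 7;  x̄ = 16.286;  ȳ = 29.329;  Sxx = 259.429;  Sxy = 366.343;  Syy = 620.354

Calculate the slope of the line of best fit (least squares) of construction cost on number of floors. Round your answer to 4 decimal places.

b = Sxy/Sxx = 366.343/259.429 = 1.412113

1.4121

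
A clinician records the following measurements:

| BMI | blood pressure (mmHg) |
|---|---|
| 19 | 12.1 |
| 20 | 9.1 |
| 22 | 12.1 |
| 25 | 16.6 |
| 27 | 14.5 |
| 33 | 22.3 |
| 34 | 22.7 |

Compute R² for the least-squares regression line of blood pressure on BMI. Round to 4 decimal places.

n = 7, Σx = 180, Σy = 109.4, Σxy = 2992.3, Σx² = 4844, Σy² = 1874.02
Sxx = Σx² − (Σx)²/n = 4844 − 4628.571429 = 215.428571
Sxy = Σxy − (Σx)(Σy)/n = 2992.3 − 2813.142857 = 179.157143
Syy = Σy² − (Σy)²/n = 1874.02 − 1709.765714 = 164.254286
R² = Sxy²/(Sxx·Syy) = (179.157143)²/(215.428571·164.254286) = 0.907086

0.9071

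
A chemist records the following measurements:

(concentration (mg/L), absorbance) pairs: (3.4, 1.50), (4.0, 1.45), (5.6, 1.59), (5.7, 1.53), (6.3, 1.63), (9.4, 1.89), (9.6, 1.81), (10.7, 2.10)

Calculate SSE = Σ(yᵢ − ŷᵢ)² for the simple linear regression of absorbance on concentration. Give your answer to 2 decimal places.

n = 8, Σx = 54.7, Σy = 13.5, Σxy = 96.406, Σx² = 426.11, Σy² = 23.1366
Sxx = Σx² − (Σx)²/n = 426.11 − 374.01125 = 52.09875
Sxy = Σxy − (Σx)(Σy)/n = 96.406 − 92.30625 = 4.09975
Syy = Σy² − (Σy)²/n = 23.1366 − 22.78125 = 0.35535
b = Sxy/Sxx = 4.09975/52.09875 = 0.078692
SSE = Syy − b·Sxy = 0.35535 − 0.078692·4.09975 = 0.032733

0.03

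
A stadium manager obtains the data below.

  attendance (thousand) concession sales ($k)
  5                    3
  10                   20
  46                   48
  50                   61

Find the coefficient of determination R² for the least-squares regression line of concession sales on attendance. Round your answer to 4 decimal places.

0.9493

n = 4, Σx = 111, Σy = 132, Σxy = 5473, Σx² = 4741, Σy² = 6434
Sxx = Σx² − (Σx)²/n = 4741 − 3080.25 = 1660.75
Sxy = Σxy − (Σx)(Σy)/n = 5473 − 3663 = 1810
Syy = Σy² − (Σy)²/n = 6434 − 4356 = 2078
R² = Sxy²/(Sxx·Syy) = (1810)²/(1660.75·2078) = 0.949308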